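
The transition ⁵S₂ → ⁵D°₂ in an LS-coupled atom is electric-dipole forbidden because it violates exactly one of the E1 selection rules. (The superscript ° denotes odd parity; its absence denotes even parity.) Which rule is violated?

Parity must change: even → odd — satisfied.
ΔL = 0, ±1 (not L=0↔0): L: 0 → 2, ΔL = +2 — violated.
ΔS = 0: S: 2 → 2 — satisfied.
ΔJ = 0, ±1 (not J=0↔0): J: 2 → 2, ΔJ = +0 — satisfied.

the ΔL = 0, ±1 rule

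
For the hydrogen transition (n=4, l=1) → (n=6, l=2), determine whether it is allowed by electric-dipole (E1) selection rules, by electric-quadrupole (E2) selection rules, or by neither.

E1

Δl = 2 − 1 = +1; l_i + l_f = 3.
E1 (Δl = ±1): satisfied.
E2 (Δl = 0,±2, l_i+l_f ≥ 2): not satisfied.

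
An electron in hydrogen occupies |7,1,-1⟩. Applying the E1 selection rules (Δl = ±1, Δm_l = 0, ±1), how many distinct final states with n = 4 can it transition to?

E1 requires Δl = ±1, so l_f ∈ {0, 2}; with 0 ≤ l_f ≤ n_f−1 = 3, the allowed l_f values are {0, 2}.
For l_f = 0: m_f ∈ {m_i−1, m_i, m_i+1} ∩ [−0, 0] = {0} → 1 state.
For l_f = 2: m_f ∈ {m_i−1, m_i, m_i+1} ∩ [−2, 2] = {-2, -1, 0} → 3 states.
Total: 4.

4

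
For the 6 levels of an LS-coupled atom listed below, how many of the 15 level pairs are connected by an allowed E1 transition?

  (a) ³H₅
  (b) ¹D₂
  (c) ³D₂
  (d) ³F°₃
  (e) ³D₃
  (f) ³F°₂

(a)–(b): forbidden (parity, ΔS, ΔL, ΔJ).
(a)–(c): forbidden (parity, ΔL, ΔJ).
(a)–(d): forbidden (ΔL, ΔJ).
(a)–(e): forbidden (parity, ΔL, ΔJ).
(a)–(f): forbidden (ΔL, ΔJ).
(b)–(c): forbidden (parity, ΔS).
(b)–(d): forbidden (ΔS).
(b)–(e): forbidden (parity, ΔS).
(b)–(f): forbidden (ΔS).
(c)–(d): allowed.
(c)–(e): forbidden (parity).
(c)–(f): allowed.
(d)–(e): allowed.
(d)–(f): forbidden (parity).
(e)–(f): allowed.
Allowed pairs: 4 of 15.

4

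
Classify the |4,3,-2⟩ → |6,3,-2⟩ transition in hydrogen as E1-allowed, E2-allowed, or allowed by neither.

E2

Δl = 3 − 3 = +0; l_i + l_f = 6.
Δm_l = +0.
E1 (Δl = ±1, |Δm_l| ≤ 1): not satisfied.
E2 (Δl = 0,±2, l_i+l_f ≥ 2, |Δm_l| ≤ 2): satisfied.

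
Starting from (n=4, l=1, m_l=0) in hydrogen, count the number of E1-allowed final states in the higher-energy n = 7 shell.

4

E1 requires Δl = ±1, so l_f ∈ {0, 2}; with 0 ≤ l_f ≤ n_f−1 = 6, the allowed l_f values are {0, 2}.
For l_f = 0: m_f ∈ {m_i−1, m_i, m_i+1} ∩ [−0, 0] = {0} → 1 state.
For l_f = 2: m_f ∈ {m_i−1, m_i, m_i+1} ∩ [−2, 2] = {-1, 0, 1} → 3 states.
Total: 4.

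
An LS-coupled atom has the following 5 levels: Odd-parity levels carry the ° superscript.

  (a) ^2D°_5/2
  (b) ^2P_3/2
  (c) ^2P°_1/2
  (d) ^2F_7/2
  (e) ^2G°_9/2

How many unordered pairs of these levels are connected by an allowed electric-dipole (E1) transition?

4

(a)–(b): allowed.
(a)–(c): forbidden (parity, ΔJ).
(a)–(d): allowed.
(a)–(e): forbidden (parity, ΔL, ΔJ).
(b)–(c): allowed.
(b)–(d): forbidden (parity, ΔL, ΔJ).
(b)–(e): forbidden (ΔL, ΔJ).
(c)–(d): forbidden (ΔL, ΔJ).
(c)–(e): forbidden (parity, ΔL, ΔJ).
(d)–(e): allowed.
Allowed pairs: 4 of 10.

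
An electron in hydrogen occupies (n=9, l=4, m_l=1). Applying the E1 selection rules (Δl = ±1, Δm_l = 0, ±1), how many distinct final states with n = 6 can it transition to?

E1 requires Δl = ±1, so l_f ∈ {3, 5}; with 0 ≤ l_f ≤ n_f−1 = 5, the allowed l_f values are {3, 5}.
For l_f = 3: m_f ∈ {m_i−1, m_i, m_i+1} ∩ [−3, 3] = {0, 1, 2} → 3 states.
For l_f = 5: m_f ∈ {m_i−1, m_i, m_i+1} ∩ [−5, 5] = {0, 1, 2} → 3 states.
Total: 6.

6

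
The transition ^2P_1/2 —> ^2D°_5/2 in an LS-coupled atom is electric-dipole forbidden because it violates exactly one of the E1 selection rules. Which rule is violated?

Reading off the term symbols: S 1/2→1/2, L 1→2, J 1/2→5/2, parity even→odd.
Parity must change: even → odd — satisfied.
ΔS = 0: S: 1/2 → 1/2 — satisfied.
ΔL = 0, ±1 (not L=0↔0): L: 1 → 2, ΔL = +1 — satisfied.
ΔJ = 0, ±1 (not J=0↔0): J: 1/2 → 5/2, ΔJ = +2 — violated.

the ΔJ = 0, ±1 rule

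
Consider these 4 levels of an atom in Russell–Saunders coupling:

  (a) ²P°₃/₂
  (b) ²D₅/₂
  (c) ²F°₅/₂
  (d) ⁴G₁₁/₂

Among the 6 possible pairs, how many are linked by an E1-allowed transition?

(a)–(b): allowed.
(a)–(c): forbidden (parity, ΔL).
(a)–(d): forbidden (ΔS, ΔL, ΔJ).
(b)–(c): allowed.
(b)–(d): forbidden (parity, ΔS, ΔL, ΔJ).
(c)–(d): forbidden (ΔS, ΔJ).
Allowed pairs: 2 of 6.

2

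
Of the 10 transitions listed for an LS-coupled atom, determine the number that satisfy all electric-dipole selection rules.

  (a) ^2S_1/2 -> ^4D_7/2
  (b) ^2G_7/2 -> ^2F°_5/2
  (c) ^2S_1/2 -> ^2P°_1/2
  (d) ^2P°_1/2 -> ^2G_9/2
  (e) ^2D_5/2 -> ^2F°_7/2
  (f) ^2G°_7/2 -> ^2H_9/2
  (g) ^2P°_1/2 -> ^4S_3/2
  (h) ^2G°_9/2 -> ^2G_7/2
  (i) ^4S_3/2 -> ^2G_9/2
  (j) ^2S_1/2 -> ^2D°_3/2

(a) forbidden (parity, ΔS, ΔL, ΔJ fail)
(b) allowed
(c) allowed
(d) forbidden (ΔL, ΔJ fail)
(e) allowed
(f) allowed
(g) forbidden (ΔS fails)
(h) allowed
(i) forbidden (parity, ΔS, ΔL, ΔJ fail)
(j) forbidden (ΔL fails)
Total allowed: 5 of 10.

5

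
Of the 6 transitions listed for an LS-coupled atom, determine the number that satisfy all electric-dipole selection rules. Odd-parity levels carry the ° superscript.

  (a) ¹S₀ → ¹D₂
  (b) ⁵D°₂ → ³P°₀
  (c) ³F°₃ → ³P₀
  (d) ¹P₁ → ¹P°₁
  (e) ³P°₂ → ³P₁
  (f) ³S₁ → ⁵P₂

2

(a) forbidden (parity, ΔL, ΔJ fail)
(b) forbidden (parity, ΔS, ΔJ fail)
(c) forbidden (ΔL, ΔJ fail)
(d) allowed
(e) allowed
(f) forbidden (parity, ΔS fail)
Total allowed: 2 of 6.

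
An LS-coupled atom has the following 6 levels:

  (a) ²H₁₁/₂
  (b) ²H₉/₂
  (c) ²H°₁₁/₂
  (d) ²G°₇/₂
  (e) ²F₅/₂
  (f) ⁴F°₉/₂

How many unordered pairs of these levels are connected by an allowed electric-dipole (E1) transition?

4

(a)–(b): forbidden (parity).
(a)–(c): allowed.
(a)–(d): forbidden (ΔJ).
(a)–(e): forbidden (parity, ΔL, ΔJ).
(a)–(f): forbidden (ΔS, ΔL).
(b)–(c): allowed.
(b)–(d): allowed.
(b)–(e): forbidden (parity, ΔL, ΔJ).
(b)–(f): forbidden (ΔS, ΔL).
(c)–(d): forbidden (parity, ΔJ).
(c)–(e): forbidden (ΔL, ΔJ).
(c)–(f): forbidden (parity, ΔS, ΔL).
(d)–(e): allowed.
(d)–(f): forbidden (parity, ΔS).
(e)–(f): forbidden (ΔS, ΔJ).
Allowed pairs: 4 of 15.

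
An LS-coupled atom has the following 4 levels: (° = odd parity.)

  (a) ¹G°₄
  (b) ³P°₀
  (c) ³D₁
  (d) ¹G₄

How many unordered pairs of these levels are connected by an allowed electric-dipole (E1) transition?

(a)–(b): forbidden (parity, ΔS, ΔL, ΔJ).
(a)–(c): forbidden (ΔS, ΔL, ΔJ).
(a)–(d): allowed.
(b)–(c): allowed.
(b)–(d): forbidden (ΔS, ΔL, ΔJ).
(c)–(d): forbidden (parity, ΔS, ΔL, ΔJ).
Allowed pairs: 2 of 6.

2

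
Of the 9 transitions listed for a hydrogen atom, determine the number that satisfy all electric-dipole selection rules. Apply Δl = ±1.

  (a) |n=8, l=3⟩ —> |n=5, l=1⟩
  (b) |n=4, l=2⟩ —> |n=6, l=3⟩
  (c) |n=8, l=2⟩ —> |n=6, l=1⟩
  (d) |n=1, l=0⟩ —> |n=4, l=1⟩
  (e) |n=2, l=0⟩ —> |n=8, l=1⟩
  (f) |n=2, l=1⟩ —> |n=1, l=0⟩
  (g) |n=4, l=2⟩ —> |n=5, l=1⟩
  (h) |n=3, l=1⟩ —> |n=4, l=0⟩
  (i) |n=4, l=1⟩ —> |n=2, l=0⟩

(a) forbidden — Δl = -2 (E1 requires Δl = ±1)
(b) allowed
(c) allowed
(d) allowed
(e) allowed
(f) allowed
(g) allowed
(h) allowed
(i) allowed
Total allowed: 8 of 9.

8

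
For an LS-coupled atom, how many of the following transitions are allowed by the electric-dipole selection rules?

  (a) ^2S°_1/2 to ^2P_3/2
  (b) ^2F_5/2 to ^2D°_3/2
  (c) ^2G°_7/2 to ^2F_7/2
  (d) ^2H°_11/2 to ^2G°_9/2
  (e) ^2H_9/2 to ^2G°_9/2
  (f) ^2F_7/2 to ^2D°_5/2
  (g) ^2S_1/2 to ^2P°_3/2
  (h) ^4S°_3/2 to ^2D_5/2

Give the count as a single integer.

(a) allowed
(b) allowed
(c) allowed
(d) forbidden (parity fails)
(e) allowed
(f) allowed
(g) allowed
(h) forbidden (ΔS, ΔL fail)
Total allowed: 6 of 8.

6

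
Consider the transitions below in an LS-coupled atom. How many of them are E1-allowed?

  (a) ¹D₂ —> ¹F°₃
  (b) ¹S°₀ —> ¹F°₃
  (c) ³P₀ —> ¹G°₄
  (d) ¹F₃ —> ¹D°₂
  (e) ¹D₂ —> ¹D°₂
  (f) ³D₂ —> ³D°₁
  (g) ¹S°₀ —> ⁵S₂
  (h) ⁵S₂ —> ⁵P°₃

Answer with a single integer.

5

(a) allowed
(b) forbidden (parity, ΔL, ΔJ fail)
(c) forbidden (ΔS, ΔL, ΔJ fail)
(d) allowed
(e) allowed
(f) allowed
(g) forbidden (ΔS, ΔL, ΔJ fail)
(h) allowed
Total allowed: 5 of 8.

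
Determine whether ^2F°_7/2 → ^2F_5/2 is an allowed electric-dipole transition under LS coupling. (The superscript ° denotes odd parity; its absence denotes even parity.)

Parity must change: odd → even — ✓.
ΔS = 0: S: 1/2 → 1/2 — ✓.
ΔL = 0, ±1 (not L=0↔0): L: 3 → 3, ΔL = +0 — ✓.
ΔJ = 0, ±1 (not J=0↔0): J: 7/2 → 5/2, ΔJ = -1 — ✓.
All four E1 rules are satisfied.

allowed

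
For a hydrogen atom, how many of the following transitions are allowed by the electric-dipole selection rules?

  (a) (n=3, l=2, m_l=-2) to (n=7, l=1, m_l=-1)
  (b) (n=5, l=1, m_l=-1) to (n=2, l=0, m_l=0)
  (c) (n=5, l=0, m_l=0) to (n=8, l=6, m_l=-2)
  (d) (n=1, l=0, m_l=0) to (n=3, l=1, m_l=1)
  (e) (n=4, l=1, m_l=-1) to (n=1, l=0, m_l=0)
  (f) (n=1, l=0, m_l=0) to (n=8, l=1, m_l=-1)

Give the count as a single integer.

5

(a) allowed
(b) allowed
(c) forbidden — Δl = +6 (E1 requires Δl = ±1); Δm_l = -2 (E1 requires Δm_l = 0, ±1)
(d) allowed
(e) allowed
(f) allowed
Total allowed: 5 of 6.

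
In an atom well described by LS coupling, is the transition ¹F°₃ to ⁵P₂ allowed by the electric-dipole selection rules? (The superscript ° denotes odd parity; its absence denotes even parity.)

forbidden

Reading off the term symbols: S 0→2, L 3→1, J 3→2, parity odd→even.
Parity must change: odd → even — passes.
ΔS = 0: S: 0 → 2 — fails.
ΔL = 0, ±1 (not L=0↔0): L: 3 → 1, ΔL = -2 — fails.
ΔJ = 0, ±1 (not J=0↔0): J: 3 → 2, ΔJ = -1 — passes.
Rule(s) violated: ΔS, ΔL.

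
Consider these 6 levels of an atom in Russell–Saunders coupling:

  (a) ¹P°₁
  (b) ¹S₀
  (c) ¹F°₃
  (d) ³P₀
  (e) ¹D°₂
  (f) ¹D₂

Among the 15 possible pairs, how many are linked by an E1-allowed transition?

4

(a)–(b): allowed.
(a)–(c): forbidden (parity, ΔL, ΔJ).
(a)–(d): forbidden (ΔS).
(a)–(e): forbidden (parity).
(a)–(f): allowed.
(b)–(c): forbidden (ΔL, ΔJ).
(b)–(d): forbidden (parity, ΔS, ΔJ).
(b)–(e): forbidden (ΔL, ΔJ).
(b)–(f): forbidden (parity, ΔL, ΔJ).
(c)–(d): forbidden (ΔS, ΔL, ΔJ).
(c)–(e): forbidden (parity).
(c)–(f): allowed.
(d)–(e): forbidden (ΔS, ΔJ).
(d)–(f): forbidden (parity, ΔS, ΔJ).
(e)–(f): allowed.
Allowed pairs: 4 of 15.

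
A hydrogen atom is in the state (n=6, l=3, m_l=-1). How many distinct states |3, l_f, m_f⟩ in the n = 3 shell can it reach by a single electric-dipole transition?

3

E1 requires Δl = ±1, so l_f ∈ {2, 4}; with 0 ≤ l_f ≤ n_f−1 = 2, the allowed l_f values are {2}.
For l_f = 2: m_f ∈ {m_i−1, m_i, m_i+1} ∩ [−2, 2] = {-2, -1, 0} → 3 states.
Total: 3.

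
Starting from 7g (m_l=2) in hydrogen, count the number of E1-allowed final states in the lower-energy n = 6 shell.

E1 requires Δl = ±1, so l_f ∈ {3, 5}; with 0 ≤ l_f ≤ n_f−1 = 5, the allowed l_f values are {3, 5}.
For l_f = 3: m_f ∈ {m_i−1, m_i, m_i+1} ∩ [−3, 3] = {1, 2, 3} → 3 states.
For l_f = 5: m_f ∈ {m_i−1, m_i, m_i+1} ∩ [−5, 5] = {1, 2, 3} → 3 states.
Total: 6.

6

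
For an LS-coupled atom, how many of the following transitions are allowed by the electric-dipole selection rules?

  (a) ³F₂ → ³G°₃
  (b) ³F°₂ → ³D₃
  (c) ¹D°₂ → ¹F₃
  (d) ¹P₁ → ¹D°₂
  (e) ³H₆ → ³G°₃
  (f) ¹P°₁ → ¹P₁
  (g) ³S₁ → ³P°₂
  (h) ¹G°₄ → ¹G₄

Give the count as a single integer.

7

(a) allowed
(b) allowed
(c) allowed
(d) allowed
(e) forbidden (ΔJ fails)
(f) allowed
(g) allowed
(h) allowed
Total allowed: 7 of 8.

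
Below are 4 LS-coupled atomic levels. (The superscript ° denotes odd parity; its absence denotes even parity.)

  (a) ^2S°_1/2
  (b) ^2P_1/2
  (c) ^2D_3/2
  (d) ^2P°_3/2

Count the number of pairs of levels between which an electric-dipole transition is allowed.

(a)–(b): allowed.
(a)–(c): forbidden (ΔL).
(a)–(d): forbidden (parity).
(b)–(c): forbidden (parity).
(b)–(d): allowed.
(c)–(d): allowed.
Allowed pairs: 3 of 6.

3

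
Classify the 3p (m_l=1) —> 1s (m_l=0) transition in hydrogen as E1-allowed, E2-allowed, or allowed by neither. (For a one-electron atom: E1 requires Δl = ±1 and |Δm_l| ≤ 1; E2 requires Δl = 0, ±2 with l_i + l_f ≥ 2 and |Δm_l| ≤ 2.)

Δl = 0 − 1 = -1; l_i + l_f = 1.
Δm_l = -1.
E1 (Δl = ±1, |Δm_l| ≤ 1): satisfied.
E2 (Δl = 0,±2, l_i+l_f ≥ 2, |Δm_l| ≤ 2): not satisfied.

E1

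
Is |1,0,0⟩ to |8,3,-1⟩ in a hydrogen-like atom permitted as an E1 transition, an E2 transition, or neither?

neither

Δl = 3 − 0 = +3; l_i + l_f = 3.
Δm_l = -1.
E1 (Δl = ±1, |Δm_l| ≤ 1): not satisfied.
E2 (Δl = 0,±2, l_i+l_f ≥ 2, |Δm_l| ≤ 2): not satisfied.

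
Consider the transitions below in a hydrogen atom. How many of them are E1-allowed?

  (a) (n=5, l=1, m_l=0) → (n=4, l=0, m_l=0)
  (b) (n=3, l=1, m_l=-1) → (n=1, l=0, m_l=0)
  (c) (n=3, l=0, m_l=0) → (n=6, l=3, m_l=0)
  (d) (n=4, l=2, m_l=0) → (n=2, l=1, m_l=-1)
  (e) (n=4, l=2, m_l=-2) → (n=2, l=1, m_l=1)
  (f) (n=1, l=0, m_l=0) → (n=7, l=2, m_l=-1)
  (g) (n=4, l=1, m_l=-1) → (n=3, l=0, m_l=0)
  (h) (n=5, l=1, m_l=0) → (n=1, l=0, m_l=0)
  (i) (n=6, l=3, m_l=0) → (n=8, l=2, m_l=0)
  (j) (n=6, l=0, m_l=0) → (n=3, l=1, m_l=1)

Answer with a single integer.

7

(a) allowed
(b) allowed
(c) forbidden — Δl = +3 (E1 requires Δl = ±1)
(d) allowed
(e) forbidden — Δm_l = +3 (E1 requires Δm_l = 0, ±1)
(f) forbidden — Δl = +2 (E1 requires Δl = ±1)
(g) allowed
(h) allowed
(i) allowed
(j) allowed
Total allowed: 7 of 10.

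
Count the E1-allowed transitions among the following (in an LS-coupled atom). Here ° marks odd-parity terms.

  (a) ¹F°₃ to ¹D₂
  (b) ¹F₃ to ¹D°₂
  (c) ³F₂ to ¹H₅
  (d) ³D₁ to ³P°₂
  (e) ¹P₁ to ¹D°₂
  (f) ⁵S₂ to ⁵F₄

(a) allowed
(b) allowed
(c) forbidden (parity, ΔS, ΔL, ΔJ fail)
(d) allowed
(e) allowed
(f) forbidden (parity, ΔL, ΔJ fail)
Total allowed: 4 of 6.

4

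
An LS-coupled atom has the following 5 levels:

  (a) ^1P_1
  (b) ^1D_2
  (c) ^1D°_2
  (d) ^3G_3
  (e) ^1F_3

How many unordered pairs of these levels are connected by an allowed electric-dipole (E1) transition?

(a)–(b): forbidden (parity).
(a)–(c): allowed.
(a)–(d): forbidden (parity, ΔS, ΔL, ΔJ).
(a)–(e): forbidden (parity, ΔL, ΔJ).
(b)–(c): allowed.
(b)–(d): forbidden (parity, ΔS, ΔL).
(b)–(e): forbidden (parity).
(c)–(d): forbidden (ΔS, ΔL).
(c)–(e): allowed.
(d)–(e): forbidden (parity, ΔS).
Allowed pairs: 3 of 10.

3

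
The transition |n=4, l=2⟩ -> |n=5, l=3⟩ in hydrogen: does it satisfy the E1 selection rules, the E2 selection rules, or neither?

E1

Δl = 3 − 2 = +1; l_i + l_f = 5.
E1 (Δl = ±1): satisfied.
E2 (Δl = 0,±2, l_i+l_f ≥ 2): not satisfied.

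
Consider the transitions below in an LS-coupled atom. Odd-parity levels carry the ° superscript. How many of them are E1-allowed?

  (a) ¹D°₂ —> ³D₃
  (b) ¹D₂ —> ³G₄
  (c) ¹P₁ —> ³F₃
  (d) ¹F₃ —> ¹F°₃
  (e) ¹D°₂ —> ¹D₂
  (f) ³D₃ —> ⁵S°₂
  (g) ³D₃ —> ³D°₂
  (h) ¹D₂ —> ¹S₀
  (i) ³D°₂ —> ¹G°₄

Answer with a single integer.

(a) forbidden (ΔS fails)
(b) forbidden (parity, ΔS, ΔL, ΔJ fail)
(c) forbidden (parity, ΔS, ΔL, ΔJ fail)
(d) allowed
(e) allowed
(f) forbidden (ΔS, ΔL fail)
(g) allowed
(h) forbidden (parity, ΔL, ΔJ fail)
(i) forbidden (parity, ΔS, ΔL, ΔJ fail)
Total allowed: 3 of 9.

3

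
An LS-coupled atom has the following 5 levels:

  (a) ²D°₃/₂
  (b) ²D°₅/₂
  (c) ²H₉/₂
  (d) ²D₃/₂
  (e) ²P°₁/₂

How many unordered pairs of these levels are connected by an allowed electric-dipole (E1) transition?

(a)–(b): forbidden (parity).
(a)–(c): forbidden (ΔL, ΔJ).
(a)–(d): allowed.
(a)–(e): forbidden (parity).
(b)–(c): forbidden (ΔL, ΔJ).
(b)–(d): allowed.
(b)–(e): forbidden (parity, ΔJ).
(c)–(d): forbidden (parity, ΔL, ΔJ).
(c)–(e): forbidden (ΔL, ΔJ).
(d)–(e): allowed.
Allowed pairs: 3 of 10.

3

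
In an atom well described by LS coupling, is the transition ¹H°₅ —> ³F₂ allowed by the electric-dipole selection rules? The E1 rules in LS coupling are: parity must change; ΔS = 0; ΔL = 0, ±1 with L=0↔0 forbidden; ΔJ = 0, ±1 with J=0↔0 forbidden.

forbidden

Parity must change: odd → even — satisfied.
ΔS = 0: S: 0 → 1 — violated.
ΔL = 0, ±1 (not L=0↔0): L: 5 → 3, ΔL = -2 — violated.
ΔJ = 0, ±1 (not J=0↔0): J: 5 → 2, ΔJ = -3 — violated.
Rule(s) violated: ΔS, ΔL, ΔJ.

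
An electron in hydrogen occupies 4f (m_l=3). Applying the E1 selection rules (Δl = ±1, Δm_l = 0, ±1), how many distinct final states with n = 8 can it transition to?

E1 requires Δl = ±1, so l_f ∈ {2, 4}; with 0 ≤ l_f ≤ n_f−1 = 7, the allowed l_f values are {2, 4}.
For l_f = 2: m_f ∈ {m_i−1, m_i, m_i+1} ∩ [−2, 2] = {2} → 1 state.
For l_f = 4: m_f ∈ {m_i−1, m_i, m_i+1} ∩ [−4, 4] = {2, 3, 4} → 3 states.
Total: 4.

4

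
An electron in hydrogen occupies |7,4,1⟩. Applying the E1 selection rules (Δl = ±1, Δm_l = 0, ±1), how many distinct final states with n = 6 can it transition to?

E1 requires Δl = ±1, so l_f ∈ {3, 5}; with 0 ≤ l_f ≤ n_f−1 = 5, the allowed l_f values are {3, 5}.
For l_f = 3: m_f ∈ {m_i−1, m_i, m_i+1} ∩ [−3, 3] = {0, 1, 2} → 3 states.
For l_f = 5: m_f ∈ {m_i−1, m_i, m_i+1} ∩ [−5, 5] = {0, 1, 2} → 3 states.
Total: 6.

6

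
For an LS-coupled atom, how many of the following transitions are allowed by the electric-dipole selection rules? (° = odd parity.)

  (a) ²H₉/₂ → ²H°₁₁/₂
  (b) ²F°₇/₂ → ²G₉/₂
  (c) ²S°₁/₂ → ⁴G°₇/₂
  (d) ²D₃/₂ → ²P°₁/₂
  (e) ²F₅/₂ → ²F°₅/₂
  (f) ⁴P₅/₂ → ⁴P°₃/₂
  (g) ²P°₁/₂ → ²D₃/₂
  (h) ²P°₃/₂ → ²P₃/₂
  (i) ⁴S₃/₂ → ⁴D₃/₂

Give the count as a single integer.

7

(a) allowed
(b) allowed
(c) forbidden (parity, ΔS, ΔL, ΔJ fail)
(d) allowed
(e) allowed
(f) allowed
(g) allowed
(h) allowed
(i) forbidden (parity, ΔL fail)
Total allowed: 7 of 9.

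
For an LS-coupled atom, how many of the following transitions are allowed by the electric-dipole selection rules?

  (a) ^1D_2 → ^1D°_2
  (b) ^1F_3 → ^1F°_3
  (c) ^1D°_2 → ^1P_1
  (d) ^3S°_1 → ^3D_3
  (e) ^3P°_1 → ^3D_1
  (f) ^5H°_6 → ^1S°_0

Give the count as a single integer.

4

(a) allowed
(b) allowed
(c) allowed
(d) forbidden (ΔL, ΔJ fail)
(e) allowed
(f) forbidden (parity, ΔS, ΔL, ΔJ fail)
Total allowed: 4 of 6.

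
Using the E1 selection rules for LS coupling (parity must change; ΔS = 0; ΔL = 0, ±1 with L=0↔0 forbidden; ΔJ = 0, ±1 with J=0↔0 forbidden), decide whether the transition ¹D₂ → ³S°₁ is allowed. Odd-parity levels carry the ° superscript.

Initial level: S=0, L=2, J=2, parity even. Final level: S=1, L=0, J=1, parity odd.
Parity must change: even → odd — satisfied.
ΔS = 0: S: 0 → 1 — violated.
ΔL = 0, ±1 (not L=0↔0): L: 2 → 0, ΔL = -2 — violated.
ΔJ = 0, ±1 (not J=0↔0): J: 2 → 1, ΔJ = -1 — satisfied.
Rule(s) violated: ΔS, ΔL.

forbidden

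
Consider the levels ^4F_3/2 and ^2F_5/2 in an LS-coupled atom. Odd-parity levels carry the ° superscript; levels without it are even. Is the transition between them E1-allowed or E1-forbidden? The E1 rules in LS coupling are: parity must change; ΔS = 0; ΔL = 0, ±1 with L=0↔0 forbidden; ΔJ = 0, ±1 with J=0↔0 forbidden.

Reading off the term symbols: S 3/2→1/2, L 3→3, J 3/2→5/2, parity even→even.
Parity must change: even → even — fails.
ΔS = 0: S: 3/2 → 1/2 — fails.
ΔL = 0, ±1 (not L=0↔0): L: 3 → 3, ΔL = +0 — ok.
ΔJ = 0, ±1 (not J=0↔0): J: 3/2 → 5/2, ΔJ = +1 — ok.
Rule(s) violated: parity, ΔS.

forbidden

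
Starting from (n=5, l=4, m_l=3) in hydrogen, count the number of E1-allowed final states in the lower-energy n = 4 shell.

E1 requires Δl = ±1, so l_f ∈ {3, 5}; with 0 ≤ l_f ≤ n_f−1 = 3, the allowed l_f values are {3}.
For l_f = 3: m_f ∈ {m_i−1, m_i, m_i+1} ∩ [−3, 3] = {2, 3} → 2 states.
Total: 2.

2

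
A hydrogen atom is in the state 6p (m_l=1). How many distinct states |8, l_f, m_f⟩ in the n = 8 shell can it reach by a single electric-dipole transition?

E1 requires Δl = ±1, so l_f ∈ {0, 2}; with 0 ≤ l_f ≤ n_f−1 = 7, the allowed l_f values are {0, 2}.
For l_f = 0: m_f ∈ {m_i−1, m_i, m_i+1} ∩ [−0, 0] = {0} → 1 state.
For l_f = 2: m_f ∈ {m_i−1, m_i, m_i+1} ∩ [−2, 2] = {0, 1, 2} → 3 states.
Total: 4.

4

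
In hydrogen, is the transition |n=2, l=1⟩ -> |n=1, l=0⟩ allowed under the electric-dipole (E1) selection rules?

allowed

Δl = 0 − 1 = -1; the E1 rule Δl = ±1 is ok.
All E1 selection rules are satisfied.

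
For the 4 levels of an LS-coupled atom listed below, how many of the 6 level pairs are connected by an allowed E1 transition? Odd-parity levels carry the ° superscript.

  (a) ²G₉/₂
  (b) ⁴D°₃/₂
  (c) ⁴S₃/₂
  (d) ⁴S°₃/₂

0

(a)–(b): forbidden (ΔS, ΔL, ΔJ).
(a)–(c): forbidden (parity, ΔS, ΔL, ΔJ).
(a)–(d): forbidden (ΔS, ΔL, ΔJ).
(b)–(c): forbidden (ΔL).
(b)–(d): forbidden (parity, ΔL).
(c)–(d): forbidden (ΔL).
Allowed pairs: 0 of 6.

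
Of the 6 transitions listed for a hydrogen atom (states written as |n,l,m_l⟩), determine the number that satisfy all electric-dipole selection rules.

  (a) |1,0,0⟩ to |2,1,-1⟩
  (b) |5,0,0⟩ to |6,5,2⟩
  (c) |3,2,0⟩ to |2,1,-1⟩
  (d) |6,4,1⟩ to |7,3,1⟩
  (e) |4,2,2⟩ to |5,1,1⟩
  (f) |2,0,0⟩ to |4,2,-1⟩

(a) allowed
(b) forbidden — Δl = +5 (E1 requires Δl = ±1); Δm_l = +2 (E1 requires Δm_l = 0, ±1)
(c) allowed
(d) allowed
(e) allowed
(f) forbidden — Δl = +2 (E1 requires Δl = ±1)
Total allowed: 4 of 6.

4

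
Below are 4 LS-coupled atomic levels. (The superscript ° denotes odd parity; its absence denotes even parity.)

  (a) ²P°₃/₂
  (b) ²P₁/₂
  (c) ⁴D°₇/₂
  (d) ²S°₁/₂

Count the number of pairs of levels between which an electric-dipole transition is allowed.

(a)–(b): allowed.
(a)–(c): forbidden (parity, ΔS, ΔJ).
(a)–(d): forbidden (parity).
(b)–(c): forbidden (ΔS, ΔJ).
(b)–(d): allowed.
(c)–(d): forbidden (parity, ΔS, ΔL, ΔJ).
Allowed pairs: 2 of 6.

2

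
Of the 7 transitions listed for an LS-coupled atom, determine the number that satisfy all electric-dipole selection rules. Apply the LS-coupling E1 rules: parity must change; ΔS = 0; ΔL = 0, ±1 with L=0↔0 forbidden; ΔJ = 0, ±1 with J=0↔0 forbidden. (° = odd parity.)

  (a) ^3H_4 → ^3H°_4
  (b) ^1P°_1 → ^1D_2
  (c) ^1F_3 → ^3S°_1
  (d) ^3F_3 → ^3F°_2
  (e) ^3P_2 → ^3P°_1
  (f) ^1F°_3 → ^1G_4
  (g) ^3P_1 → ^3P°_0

6

(a) allowed
(b) allowed
(c) forbidden (ΔS, ΔL, ΔJ fail)
(d) allowed
(e) allowed
(f) allowed
(g) allowed
Total allowed: 6 of 7.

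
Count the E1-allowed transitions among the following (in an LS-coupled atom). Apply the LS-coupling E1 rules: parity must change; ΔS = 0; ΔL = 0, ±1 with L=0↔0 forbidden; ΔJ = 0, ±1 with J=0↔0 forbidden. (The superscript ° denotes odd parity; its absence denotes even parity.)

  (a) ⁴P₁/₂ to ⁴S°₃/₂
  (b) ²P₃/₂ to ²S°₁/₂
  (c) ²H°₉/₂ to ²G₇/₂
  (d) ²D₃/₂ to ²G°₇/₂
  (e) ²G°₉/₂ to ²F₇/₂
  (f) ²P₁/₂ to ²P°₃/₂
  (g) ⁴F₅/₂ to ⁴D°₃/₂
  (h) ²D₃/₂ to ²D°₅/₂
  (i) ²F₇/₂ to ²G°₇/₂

(a) allowed
(b) allowed
(c) allowed
(d) forbidden (ΔL, ΔJ fail)
(e) allowed
(f) allowed
(g) allowed
(h) allowed
(i) allowed
Total allowed: 8 of 9.

8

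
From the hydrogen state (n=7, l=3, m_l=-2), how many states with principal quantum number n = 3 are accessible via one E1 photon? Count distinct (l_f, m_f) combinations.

2

E1 requires Δl = ±1, so l_f ∈ {2, 4}; with 0 ≤ l_f ≤ n_f−1 = 2, the allowed l_f values are {2}.
For l_f = 2: m_f ∈ {m_i−1, m_i, m_i+1} ∩ [−2, 2] = {-2, -1} → 2 states.
Total: 2.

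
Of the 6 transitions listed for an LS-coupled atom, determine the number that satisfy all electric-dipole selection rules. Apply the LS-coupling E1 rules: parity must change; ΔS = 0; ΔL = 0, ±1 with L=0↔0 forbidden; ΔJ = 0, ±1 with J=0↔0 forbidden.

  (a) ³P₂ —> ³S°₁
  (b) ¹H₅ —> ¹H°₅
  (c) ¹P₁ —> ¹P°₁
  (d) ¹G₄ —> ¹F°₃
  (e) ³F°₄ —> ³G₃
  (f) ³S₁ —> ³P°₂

(a) allowed
(b) allowed
(c) allowed
(d) allowed
(e) allowed
(f) allowed
Total allowed: 6 of 6.

6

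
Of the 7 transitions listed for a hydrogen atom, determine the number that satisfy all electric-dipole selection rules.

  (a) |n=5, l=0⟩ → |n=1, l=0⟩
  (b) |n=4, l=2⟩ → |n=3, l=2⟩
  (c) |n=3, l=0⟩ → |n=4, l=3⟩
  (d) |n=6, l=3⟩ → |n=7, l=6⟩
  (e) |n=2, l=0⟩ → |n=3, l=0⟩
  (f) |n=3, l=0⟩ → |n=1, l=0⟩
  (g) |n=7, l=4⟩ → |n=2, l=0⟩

(a) forbidden — Δl = +0 (E1 requires Δl = ±1)
(b) forbidden — Δl = +0 (E1 requires Δl = ±1)
(c) forbidden — Δl = +3 (E1 requires Δl = ±1)
(d) forbidden — Δl = +3 (E1 requires Δl = ±1)
(e) forbidden — Δl = +0 (E1 requires Δl = ±1)
(f) forbidden — Δl = +0 (E1 requires Δl = ±1)
(g) forbidden — Δl = -4 (E1 requires Δl = ±1)
Total allowed: 0 of 7.

0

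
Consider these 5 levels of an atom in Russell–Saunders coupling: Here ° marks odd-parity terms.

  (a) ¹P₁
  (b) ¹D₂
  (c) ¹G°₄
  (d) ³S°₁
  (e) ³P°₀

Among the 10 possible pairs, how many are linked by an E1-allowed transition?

0

(a)–(b): forbidden (parity).
(a)–(c): forbidden (ΔL, ΔJ).
(a)–(d): forbidden (ΔS).
(a)–(e): forbidden (ΔS).
(b)–(c): forbidden (ΔL, ΔJ).
(b)–(d): forbidden (ΔS, ΔL).
(b)–(e): forbidden (ΔS, ΔJ).
(c)–(d): forbidden (parity, ΔS, ΔL, ΔJ).
(c)–(e): forbidden (parity, ΔS, ΔL, ΔJ).
(d)–(e): forbidden (parity).
Allowed pairs: 0 of 10.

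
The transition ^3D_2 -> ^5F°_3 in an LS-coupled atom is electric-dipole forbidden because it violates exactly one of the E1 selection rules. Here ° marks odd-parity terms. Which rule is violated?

the ΔS = 0 rule

Parity must change: even → odd — passes.
ΔS = 0: S: 1 → 2 — fails.
ΔL = 0, ±1 (not L=0↔0): L: 2 → 3, ΔL = +1 — passes.
ΔJ = 0, ±1 (not J=0↔0): J: 2 → 3, ΔJ = +1 — passes.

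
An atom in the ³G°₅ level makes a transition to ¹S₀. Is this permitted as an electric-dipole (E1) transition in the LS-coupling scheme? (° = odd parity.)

Initial level: S=1, L=4, J=5, parity odd. Final level: S=0, L=0, J=0, parity even.
Parity must change: odd → even — ✓.
ΔS = 0: S: 1 → 0 — ✗.
ΔL = 0, ±1 (not L=0↔0): L: 4 → 0, ΔL = -4 — ✗.
ΔJ = 0, ±1 (not J=0↔0): J: 5 → 0, ΔJ = -5 — ✗.
Rule(s) violated: ΔS, ΔL, ΔJ.

forbidden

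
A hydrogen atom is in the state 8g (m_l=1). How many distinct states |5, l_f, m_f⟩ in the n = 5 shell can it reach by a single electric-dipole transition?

E1 requires Δl = ±1, so l_f ∈ {3, 5}; with 0 ≤ l_f ≤ n_f−1 = 4, the allowed l_f values are {3}.
For l_f = 3: m_f ∈ {m_i−1, m_i, m_i+1} ∩ [−3, 3] = {0, 1, 2} → 3 states.
Total: 3.

3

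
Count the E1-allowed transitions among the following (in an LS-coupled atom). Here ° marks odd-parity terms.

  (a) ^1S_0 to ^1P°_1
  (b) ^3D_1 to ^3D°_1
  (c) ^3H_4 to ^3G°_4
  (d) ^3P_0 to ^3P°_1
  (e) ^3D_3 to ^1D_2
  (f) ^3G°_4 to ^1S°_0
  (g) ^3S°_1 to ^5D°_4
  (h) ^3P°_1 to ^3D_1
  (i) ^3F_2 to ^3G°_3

6

(a) allowed
(b) allowed
(c) allowed
(d) allowed
(e) forbidden (parity, ΔS fail)
(f) forbidden (parity, ΔS, ΔL, ΔJ fail)
(g) forbidden (parity, ΔS, ΔL, ΔJ fail)
(h) allowed
(i) allowed
Total allowed: 6 of 9.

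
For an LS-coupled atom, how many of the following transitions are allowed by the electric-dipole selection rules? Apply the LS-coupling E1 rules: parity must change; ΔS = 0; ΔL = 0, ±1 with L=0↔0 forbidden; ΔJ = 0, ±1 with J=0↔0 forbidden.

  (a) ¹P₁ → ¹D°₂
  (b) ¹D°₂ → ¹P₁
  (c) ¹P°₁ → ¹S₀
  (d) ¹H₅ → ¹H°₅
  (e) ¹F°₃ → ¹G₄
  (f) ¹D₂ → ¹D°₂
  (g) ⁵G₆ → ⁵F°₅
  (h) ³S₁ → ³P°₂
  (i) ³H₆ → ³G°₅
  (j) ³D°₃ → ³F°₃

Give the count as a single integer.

(a) allowed
(b) allowed
(c) allowed
(d) allowed
(e) allowed
(f) allowed
(g) allowed
(h) allowed
(i) allowed
(j) forbidden (parity fails)
Total allowed: 9 of 10.

9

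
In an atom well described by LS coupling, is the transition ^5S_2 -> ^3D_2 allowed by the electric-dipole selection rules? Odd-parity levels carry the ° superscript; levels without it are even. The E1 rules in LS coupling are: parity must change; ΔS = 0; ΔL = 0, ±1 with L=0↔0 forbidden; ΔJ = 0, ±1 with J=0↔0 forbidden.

forbidden

Reading off the term symbols: S 2→1, L 0→2, J 2→2, parity even→even.
Parity must change: even → even — violated.
ΔS = 0: S: 2 → 1 — violated.
ΔL = 0, ±1 (not L=0↔0): L: 0 → 2, ΔL = +2 — violated.
ΔJ = 0, ±1 (not J=0↔0): J: 2 → 2, ΔJ = +0 — satisfied.
Rule(s) violated: parity, ΔS, ΔL.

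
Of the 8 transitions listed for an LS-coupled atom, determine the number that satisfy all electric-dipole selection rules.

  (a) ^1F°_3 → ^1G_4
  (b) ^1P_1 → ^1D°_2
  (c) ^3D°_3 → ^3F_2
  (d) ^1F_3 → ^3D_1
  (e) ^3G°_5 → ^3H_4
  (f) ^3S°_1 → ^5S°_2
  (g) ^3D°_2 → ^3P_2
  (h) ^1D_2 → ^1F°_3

6

(a) allowed
(b) allowed
(c) allowed
(d) forbidden (parity, ΔS, ΔJ fail)
(e) allowed
(f) forbidden (parity, ΔS, ΔL fail)
(g) allowed
(h) allowed
Total allowed: 6 of 8.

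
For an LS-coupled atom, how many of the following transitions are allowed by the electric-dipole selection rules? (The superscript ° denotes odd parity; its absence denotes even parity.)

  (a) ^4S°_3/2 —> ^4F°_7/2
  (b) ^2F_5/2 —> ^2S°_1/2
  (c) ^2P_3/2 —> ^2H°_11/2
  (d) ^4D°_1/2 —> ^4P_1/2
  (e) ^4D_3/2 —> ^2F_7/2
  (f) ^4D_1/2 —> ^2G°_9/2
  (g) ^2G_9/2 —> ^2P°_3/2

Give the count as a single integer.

1

(a) forbidden (parity, ΔL, ΔJ fail)
(b) forbidden (ΔL, ΔJ fail)
(c) forbidden (ΔL, ΔJ fail)
(d) allowed
(e) forbidden (parity, ΔS, ΔJ fail)
(f) forbidden (ΔS, ΔL, ΔJ fail)
(g) forbidden (ΔL, ΔJ fail)
Total allowed: 1 of 7.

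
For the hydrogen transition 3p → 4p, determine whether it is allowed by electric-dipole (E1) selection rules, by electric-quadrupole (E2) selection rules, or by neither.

E2

Δl = 1 − 1 = +0; l_i + l_f = 2.
E1 (Δl = ±1): not satisfied.
E2 (Δl = 0,±2, l_i+l_f ≥ 2): satisfied.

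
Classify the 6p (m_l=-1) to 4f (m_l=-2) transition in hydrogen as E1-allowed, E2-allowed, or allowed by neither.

Δl = 3 − 1 = +2; l_i + l_f = 4.
Δm_l = -1.
E1 (Δl = ±1, |Δm_l| ≤ 1): not satisfied.
E2 (Δl = 0,±2, l_i+l_f ≥ 2, |Δm_l| ≤ 2): satisfied.

E2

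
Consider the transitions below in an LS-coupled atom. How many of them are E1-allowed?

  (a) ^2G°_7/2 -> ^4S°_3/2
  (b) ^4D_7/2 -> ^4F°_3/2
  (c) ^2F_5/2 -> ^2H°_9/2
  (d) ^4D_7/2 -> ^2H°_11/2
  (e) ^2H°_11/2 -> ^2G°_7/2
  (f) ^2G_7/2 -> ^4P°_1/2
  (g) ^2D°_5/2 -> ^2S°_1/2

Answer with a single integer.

0

(a) forbidden (parity, ΔS, ΔL, ΔJ fail)
(b) forbidden (ΔJ fails)
(c) forbidden (ΔL, ΔJ fail)
(d) forbidden (ΔS, ΔL, ΔJ fail)
(e) forbidden (parity, ΔJ fail)
(f) forbidden (ΔS, ΔL, ΔJ fail)
(g) forbidden (parity, ΔL, ΔJ fail)
Total allowed: 0 of 7.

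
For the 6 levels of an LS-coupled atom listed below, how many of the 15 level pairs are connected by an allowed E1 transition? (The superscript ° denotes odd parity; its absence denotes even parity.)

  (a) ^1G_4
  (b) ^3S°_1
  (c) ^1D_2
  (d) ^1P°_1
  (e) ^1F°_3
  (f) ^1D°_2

(a)–(b): forbidden (ΔS, ΔL, ΔJ).
(a)–(c): forbidden (parity, ΔL, ΔJ).
(a)–(d): forbidden (ΔL, ΔJ).
(a)–(e): allowed.
(a)–(f): forbidden (ΔL, ΔJ).
(b)–(c): forbidden (ΔS, ΔL).
(b)–(d): forbidden (parity, ΔS).
(b)–(e): forbidden (parity, ΔS, ΔL, ΔJ).
(b)–(f): forbidden (parity, ΔS, ΔL).
(c)–(d): allowed.
(c)–(e): allowed.
(c)–(f): allowed.
(d)–(e): forbidden (parity, ΔL, ΔJ).
(d)–(f): forbidden (parity).
(e)–(f): forbidden (parity).
Allowed pairs: 4 of 15.

4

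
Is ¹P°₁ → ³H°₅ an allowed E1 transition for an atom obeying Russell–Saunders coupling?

forbidden

Initial level: S=0, L=1, J=1, parity odd. Final level: S=1, L=5, J=5, parity odd.
Parity must change: odd → odd — fails.
ΔS = 0: S: 0 → 1 — fails.
ΔL = 0, ±1 (not L=0↔0): L: 1 → 5, ΔL = +4 — fails.
ΔJ = 0, ±1 (not J=0↔0): J: 1 → 5, ΔJ = +4 — fails.
Rule(s) violated: parity, ΔS, ΔL, ΔJ.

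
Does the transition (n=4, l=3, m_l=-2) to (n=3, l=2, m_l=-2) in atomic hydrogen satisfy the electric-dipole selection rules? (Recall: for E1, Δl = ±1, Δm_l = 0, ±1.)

Initial l = 3, final l = 2, so Δl = -1. E1 requires Δl = ±1: passes.
m_l: -2 → -2 (Δm_l = +0). |Δm_l| ≤ 1 passes.
All E1 selection rules are satisfied.

allowed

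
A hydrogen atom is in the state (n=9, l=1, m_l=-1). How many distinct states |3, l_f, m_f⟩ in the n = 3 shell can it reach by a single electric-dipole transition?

E1 requires Δl = ±1, so l_f ∈ {0, 2}; with 0 ≤ l_f ≤ n_f−1 = 2, the allowed l_f values are {0, 2}.
For l_f = 0: m_f ∈ {m_i−1, m_i, m_i+1} ∩ [−0, 0] = {0} → 1 state.
For l_f = 2: m_f ∈ {m_i−1, m_i, m_i+1} ∩ [−2, 2] = {-2, -1, 0} → 3 states.
Total: 4.

4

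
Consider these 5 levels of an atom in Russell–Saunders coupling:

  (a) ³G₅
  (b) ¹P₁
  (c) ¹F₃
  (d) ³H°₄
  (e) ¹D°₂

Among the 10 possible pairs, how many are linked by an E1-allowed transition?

(a)–(b): forbidden (parity, ΔS, ΔL, ΔJ).
(a)–(c): forbidden (parity, ΔS, ΔJ).
(a)–(d): allowed.
(a)–(e): forbidden (ΔS, ΔL, ΔJ).
(b)–(c): forbidden (parity, ΔL, ΔJ).
(b)–(d): forbidden (ΔS, ΔL, ΔJ).
(b)–(e): allowed.
(c)–(d): forbidden (ΔS, ΔL).
(c)–(e): allowed.
(d)–(e): forbidden (parity, ΔS, ΔL, ΔJ).
Allowed pairs: 3 of 10.

3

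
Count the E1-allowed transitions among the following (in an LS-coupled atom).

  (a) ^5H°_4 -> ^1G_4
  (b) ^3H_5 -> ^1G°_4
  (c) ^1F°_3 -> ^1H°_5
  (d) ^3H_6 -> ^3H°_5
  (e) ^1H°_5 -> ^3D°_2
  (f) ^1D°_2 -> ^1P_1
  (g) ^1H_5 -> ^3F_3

2

(a) forbidden (ΔS fails)
(b) forbidden (ΔS fails)
(c) forbidden (parity, ΔL, ΔJ fail)
(d) allowed
(e) forbidden (parity, ΔS, ΔL, ΔJ fail)
(f) allowed
(g) forbidden (parity, ΔS, ΔL, ΔJ fail)
Total allowed: 2 of 7.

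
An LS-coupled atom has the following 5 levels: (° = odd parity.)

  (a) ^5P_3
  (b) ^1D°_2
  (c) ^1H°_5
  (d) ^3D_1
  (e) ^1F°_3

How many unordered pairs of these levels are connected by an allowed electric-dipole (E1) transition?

0

(a)–(b): forbidden (ΔS).
(a)–(c): forbidden (ΔS, ΔL, ΔJ).
(a)–(d): forbidden (parity, ΔS, ΔJ).
(a)–(e): forbidden (ΔS, ΔL).
(b)–(c): forbidden (parity, ΔL, ΔJ).
(b)–(d): forbidden (ΔS).
(b)–(e): forbidden (parity).
(c)–(d): forbidden (ΔS, ΔL, ΔJ).
(c)–(e): forbidden (parity, ΔL, ΔJ).
(d)–(e): forbidden (ΔS, ΔJ).
Allowed pairs: 0 of 10.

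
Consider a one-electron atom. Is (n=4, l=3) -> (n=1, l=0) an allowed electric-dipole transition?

forbidden

Δl = 0 − 3 = -3; the E1 rule Δl = ±1 is fails.
The transition is electric-dipole forbidden.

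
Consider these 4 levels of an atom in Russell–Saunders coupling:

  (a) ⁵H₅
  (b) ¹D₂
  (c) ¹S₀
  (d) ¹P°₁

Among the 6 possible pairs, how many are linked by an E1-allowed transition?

(a)–(b): forbidden (parity, ΔS, ΔL, ΔJ).
(a)–(c): forbidden (parity, ΔS, ΔL, ΔJ).
(a)–(d): forbidden (ΔS, ΔL, ΔJ).
(b)–(c): forbidden (parity, ΔL, ΔJ).
(b)–(d): allowed.
(c)–(d): allowed.
Allowed pairs: 2 of 6.

2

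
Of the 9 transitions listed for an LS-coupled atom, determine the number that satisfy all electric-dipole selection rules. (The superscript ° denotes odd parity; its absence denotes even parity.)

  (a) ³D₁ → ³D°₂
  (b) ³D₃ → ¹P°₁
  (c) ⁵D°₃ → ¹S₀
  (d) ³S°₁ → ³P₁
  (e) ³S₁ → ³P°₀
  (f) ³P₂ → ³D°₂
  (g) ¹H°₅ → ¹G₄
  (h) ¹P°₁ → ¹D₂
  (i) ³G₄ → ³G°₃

7

(a) allowed
(b) forbidden (ΔS, ΔJ fail)
(c) forbidden (ΔS, ΔL, ΔJ fail)
(d) allowed
(e) allowed
(f) allowed
(g) allowed
(h) allowed
(i) allowed
Total allowed: 7 of 9.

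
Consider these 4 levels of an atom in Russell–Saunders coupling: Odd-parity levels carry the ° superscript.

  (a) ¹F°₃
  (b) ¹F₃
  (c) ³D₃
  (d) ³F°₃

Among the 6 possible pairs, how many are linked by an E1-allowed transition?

2

(a)–(b): allowed.
(a)–(c): forbidden (ΔS).
(a)–(d): forbidden (parity, ΔS).
(b)–(c): forbidden (parity, ΔS).
(b)–(d): forbidden (ΔS).
(c)–(d): allowed.
Allowed pairs: 2 of 6.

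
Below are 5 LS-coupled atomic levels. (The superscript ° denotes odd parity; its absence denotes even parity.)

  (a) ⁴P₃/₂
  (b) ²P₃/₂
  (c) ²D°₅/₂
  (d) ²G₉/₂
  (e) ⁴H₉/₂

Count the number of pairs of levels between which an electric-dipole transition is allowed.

1

(a)–(b): forbidden (parity, ΔS).
(a)–(c): forbidden (ΔS).
(a)–(d): forbidden (parity, ΔS, ΔL, ΔJ).
(a)–(e): forbidden (parity, ΔL, ΔJ).
(b)–(c): allowed.
(b)–(d): forbidden (parity, ΔL, ΔJ).
(b)–(e): forbidden (parity, ΔS, ΔL, ΔJ).
(c)–(d): forbidden (ΔL, ΔJ).
(c)–(e): forbidden (ΔS, ΔL, ΔJ).
(d)–(e): forbidden (parity, ΔS).
Allowed pairs: 1 of 10.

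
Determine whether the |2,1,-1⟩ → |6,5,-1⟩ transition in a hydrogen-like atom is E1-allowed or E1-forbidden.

l: 1 → 5 (Δl = +4). Δl = ±1 fails.
Δm_l = -1 − (-1) = +0. E1 requires Δm_l = 0, ±1: passes.
The transition is electric-dipole forbidden.

forbidden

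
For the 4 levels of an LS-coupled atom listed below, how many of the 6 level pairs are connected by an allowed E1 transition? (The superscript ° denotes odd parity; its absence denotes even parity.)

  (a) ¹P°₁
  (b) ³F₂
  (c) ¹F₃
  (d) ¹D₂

1

(a)–(b): forbidden (ΔS, ΔL).
(a)–(c): forbidden (ΔL, ΔJ).
(a)–(d): allowed.
(b)–(c): forbidden (parity, ΔS).
(b)–(d): forbidden (parity, ΔS).
(c)–(d): forbidden (parity).
Allowed pairs: 1 of 6.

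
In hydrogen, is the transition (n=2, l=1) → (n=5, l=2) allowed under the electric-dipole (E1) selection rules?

Initial l = 1, final l = 2, so Δl = +1. E1 requires Δl = ±1: passes.
All E1 selection rules are satisfied.

allowed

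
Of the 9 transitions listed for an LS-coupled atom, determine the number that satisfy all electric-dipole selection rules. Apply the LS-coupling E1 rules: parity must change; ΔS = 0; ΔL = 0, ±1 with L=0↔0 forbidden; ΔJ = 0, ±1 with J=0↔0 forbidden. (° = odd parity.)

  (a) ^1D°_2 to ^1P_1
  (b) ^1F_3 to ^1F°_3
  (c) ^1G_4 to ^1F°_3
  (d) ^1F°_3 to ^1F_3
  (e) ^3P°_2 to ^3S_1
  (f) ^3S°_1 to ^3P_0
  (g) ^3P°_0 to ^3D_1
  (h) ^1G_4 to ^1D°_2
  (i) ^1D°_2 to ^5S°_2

(a) allowed
(b) allowed
(c) allowed
(d) allowed
(e) allowed
(f) allowed
(g) allowed
(h) forbidden (ΔL, ΔJ fail)
(i) forbidden (parity, ΔS, ΔL fail)
Total allowed: 7 of 9.

7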